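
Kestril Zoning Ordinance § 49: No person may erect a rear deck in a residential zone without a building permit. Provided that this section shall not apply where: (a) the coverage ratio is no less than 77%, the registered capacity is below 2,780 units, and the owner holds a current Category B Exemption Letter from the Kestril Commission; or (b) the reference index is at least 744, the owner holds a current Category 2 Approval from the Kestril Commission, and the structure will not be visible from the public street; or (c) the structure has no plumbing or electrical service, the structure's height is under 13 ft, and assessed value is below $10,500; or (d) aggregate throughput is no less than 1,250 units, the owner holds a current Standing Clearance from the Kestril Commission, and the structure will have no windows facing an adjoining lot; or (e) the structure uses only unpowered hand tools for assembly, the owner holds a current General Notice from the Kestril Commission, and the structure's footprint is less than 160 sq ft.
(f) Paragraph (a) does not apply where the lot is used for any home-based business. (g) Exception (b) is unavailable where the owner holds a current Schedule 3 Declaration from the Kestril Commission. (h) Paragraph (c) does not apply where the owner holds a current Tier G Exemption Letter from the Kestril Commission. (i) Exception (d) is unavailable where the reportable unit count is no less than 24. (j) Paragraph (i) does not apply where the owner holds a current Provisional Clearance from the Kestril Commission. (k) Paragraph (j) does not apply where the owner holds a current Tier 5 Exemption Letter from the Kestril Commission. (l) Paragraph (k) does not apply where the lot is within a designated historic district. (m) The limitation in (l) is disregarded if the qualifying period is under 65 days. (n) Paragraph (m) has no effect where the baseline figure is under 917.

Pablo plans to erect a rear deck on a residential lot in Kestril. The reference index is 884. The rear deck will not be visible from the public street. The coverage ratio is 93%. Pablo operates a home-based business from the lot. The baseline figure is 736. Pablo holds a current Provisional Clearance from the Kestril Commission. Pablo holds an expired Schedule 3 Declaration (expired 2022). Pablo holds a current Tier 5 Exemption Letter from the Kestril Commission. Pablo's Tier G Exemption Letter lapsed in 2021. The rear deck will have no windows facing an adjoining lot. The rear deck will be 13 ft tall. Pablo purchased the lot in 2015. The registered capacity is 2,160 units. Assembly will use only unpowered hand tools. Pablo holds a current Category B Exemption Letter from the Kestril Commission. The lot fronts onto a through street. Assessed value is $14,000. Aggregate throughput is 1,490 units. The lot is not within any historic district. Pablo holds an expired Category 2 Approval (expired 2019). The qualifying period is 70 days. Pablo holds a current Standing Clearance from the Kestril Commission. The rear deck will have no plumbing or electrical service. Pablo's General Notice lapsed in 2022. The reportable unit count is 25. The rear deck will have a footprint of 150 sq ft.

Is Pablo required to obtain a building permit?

Exception (a)'s conditions are all satisfied: the coverage ratio is 93%, meeting the 77% threshold; the registered capacity is 2,160 units, below the 2,780 units limit; a current Category B Exemption Letter is held. However, paragraph (f) must be considered: (f) applies — a home-based business operates on the lot. Exception (a) does not apply.
Exception (b) requires that the owner holds a current Category 2 Approval from the Kestril Commission; but no current Category 2 Approval is held, so (b) is unavailable.
Exception (c) does not apply: the structure's height is 13 ft, not under 13 ft.
Exception (d)'s conditions are all satisfied: aggregate throughput is 1,490 units, meeting the 1,250 units threshold; a current Standing Clearance is held; no windows face an adjoining lot. But applying paragraphs (i)–(n): (i) operates — the reportable unit count is 25, meeting the 24 threshold. (j) would limit (i) — a current Provisional Clearance is held — but (k) sets (j) aside: (k) is engaged — a current Tier 5 Exemption Letter is held. (l) is not engaged (the lot is not in a historic district), so (k) stands. Exception (d) does not apply.
Exception (e) does not apply: no current General Notice is held.
No exception is made out. Pablo falls within the general rule.

Yes — Pablo must obtain a building permit.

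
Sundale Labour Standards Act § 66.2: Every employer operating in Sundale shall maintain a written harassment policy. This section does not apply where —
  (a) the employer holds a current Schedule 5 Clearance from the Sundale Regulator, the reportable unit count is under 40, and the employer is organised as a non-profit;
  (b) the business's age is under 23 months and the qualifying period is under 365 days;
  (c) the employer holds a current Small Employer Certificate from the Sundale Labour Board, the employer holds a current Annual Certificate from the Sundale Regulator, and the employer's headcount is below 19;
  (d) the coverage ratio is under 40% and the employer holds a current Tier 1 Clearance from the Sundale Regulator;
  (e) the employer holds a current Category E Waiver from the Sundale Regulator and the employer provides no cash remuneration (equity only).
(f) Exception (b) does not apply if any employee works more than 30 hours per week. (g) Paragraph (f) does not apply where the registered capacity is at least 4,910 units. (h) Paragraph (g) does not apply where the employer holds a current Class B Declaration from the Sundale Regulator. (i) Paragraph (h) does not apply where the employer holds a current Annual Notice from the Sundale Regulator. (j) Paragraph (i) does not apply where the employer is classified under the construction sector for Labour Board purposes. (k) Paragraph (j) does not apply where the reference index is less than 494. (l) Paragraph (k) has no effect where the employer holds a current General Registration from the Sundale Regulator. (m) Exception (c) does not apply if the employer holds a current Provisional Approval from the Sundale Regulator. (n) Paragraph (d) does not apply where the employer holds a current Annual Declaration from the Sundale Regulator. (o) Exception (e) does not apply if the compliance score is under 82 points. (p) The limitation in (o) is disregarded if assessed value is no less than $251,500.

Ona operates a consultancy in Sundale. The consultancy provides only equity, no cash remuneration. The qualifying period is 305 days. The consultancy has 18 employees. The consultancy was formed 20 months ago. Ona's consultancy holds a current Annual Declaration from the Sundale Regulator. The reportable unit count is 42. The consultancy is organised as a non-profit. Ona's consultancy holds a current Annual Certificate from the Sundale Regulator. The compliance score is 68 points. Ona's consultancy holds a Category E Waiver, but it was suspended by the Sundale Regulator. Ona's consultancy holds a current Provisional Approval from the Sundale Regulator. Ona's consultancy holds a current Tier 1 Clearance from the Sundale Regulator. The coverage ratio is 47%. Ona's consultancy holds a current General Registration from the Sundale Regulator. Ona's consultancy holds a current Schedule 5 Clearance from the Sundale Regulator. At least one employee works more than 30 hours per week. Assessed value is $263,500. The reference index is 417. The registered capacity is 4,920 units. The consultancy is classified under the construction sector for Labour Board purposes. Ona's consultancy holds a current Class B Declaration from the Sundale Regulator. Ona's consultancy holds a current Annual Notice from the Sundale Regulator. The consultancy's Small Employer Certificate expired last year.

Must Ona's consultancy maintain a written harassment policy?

Yes — Ona's consultancy must maintain a written harassment policy.

Exception (a) requires that the reportable unit count is under 40; but the reportable unit count is 42, not under 40, so (a) is unavailable.
Exception (b) is satisfied on its face — the business's age is 20 months, under the 23 months limit; the qualifying period is 305 days, under the 365 days limit. However, paragraphs (f)–(l) must be considered: (f) is engaged — at least one employee exceeds 30 hours/week. (g) would limit (f) — the registered capacity is 4,920 units, meeting the 4,910 units threshold — but (h) sets (g) aside: (h) operates against (g): a current Class B Declaration is held. (i) operates (a current Annual Notice is held), but is overridden by (j): (j) operates against (i): the consultancy is classified under the construction sector. (k) is triggered (the reference index is 417, less than the 494 limit), but is set aside by (l): (l) operates against (k): a current General Registration is held. So (b) is unavailable.
Exception (c) fails — the Small Employer Certificate has expired.
Exception (d) fails — the coverage ratio is 47%, not under 40%.
Exception (e) does not apply: there is no Category E Waiver in force.
None of the exceptions is available; § 66.2 applies in full.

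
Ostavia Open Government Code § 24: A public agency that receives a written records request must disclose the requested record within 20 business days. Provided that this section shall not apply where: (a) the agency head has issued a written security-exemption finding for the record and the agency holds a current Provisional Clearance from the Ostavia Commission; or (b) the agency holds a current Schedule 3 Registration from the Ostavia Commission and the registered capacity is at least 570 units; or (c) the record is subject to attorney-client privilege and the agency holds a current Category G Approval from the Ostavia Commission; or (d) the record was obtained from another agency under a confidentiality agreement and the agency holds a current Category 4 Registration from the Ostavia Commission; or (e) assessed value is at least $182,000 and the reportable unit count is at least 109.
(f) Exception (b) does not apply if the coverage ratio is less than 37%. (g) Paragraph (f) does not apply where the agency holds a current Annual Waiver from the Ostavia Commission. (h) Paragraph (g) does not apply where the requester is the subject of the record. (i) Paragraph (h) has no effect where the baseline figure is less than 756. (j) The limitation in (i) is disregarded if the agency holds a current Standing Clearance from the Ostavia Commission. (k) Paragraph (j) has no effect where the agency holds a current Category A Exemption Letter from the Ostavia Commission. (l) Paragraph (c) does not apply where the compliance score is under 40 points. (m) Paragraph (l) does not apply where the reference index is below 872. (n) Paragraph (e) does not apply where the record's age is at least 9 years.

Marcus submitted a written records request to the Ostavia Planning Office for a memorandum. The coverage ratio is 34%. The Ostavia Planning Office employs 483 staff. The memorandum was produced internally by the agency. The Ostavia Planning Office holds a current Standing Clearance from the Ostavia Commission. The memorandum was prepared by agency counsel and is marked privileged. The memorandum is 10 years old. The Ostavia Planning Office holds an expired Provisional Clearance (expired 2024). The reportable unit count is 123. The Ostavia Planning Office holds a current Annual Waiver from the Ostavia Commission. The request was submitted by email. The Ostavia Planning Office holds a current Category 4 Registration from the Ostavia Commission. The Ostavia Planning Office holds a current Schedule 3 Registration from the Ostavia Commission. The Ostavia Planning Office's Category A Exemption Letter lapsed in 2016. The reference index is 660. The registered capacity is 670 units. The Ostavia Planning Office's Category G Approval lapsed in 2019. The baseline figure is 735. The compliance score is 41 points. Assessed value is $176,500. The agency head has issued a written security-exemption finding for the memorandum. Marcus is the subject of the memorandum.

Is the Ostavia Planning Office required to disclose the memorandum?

Exception (a) does not apply: the Provisional Clearance is not current.
Exception (b) is satisfied on its face — a current Schedule 3 Registration is held; the registered capacity is 670 units, meeting the 570 units threshold. But: (f) operates against (b): the coverage ratio is 34%, less than the 37% limit. (g) would limit (f) — a current Annual Waiver is held — but (h) sets (g) aside: (h) is triggered — Marcus is the subject of the memorandum. (i) applies (the baseline figure is 735, less than the 756 limit), but yields to (j): (j) applies — a current Standing Clearance is held. (k) is not engaged (no current Category A Exemption Letter is held), so (j) stands. So (b) is unavailable.
Exception (c) requires that the agency holds a current Category G Approval from the Ostavia Commission; but there is no Category G Approval in force, so (c) is unavailable.
Exception (d) requires that the record was obtained from another agency under a confidentiality agreement; but the memorandum was produced internally, so (d) is unavailable.
Exception (e) requires that assessed value is at least $182,000; but assessed value is $176,500, short of $182,000, so (e) is unavailable.
None of the exceptions is available; § 24 applies in full.

Yes — the Ostavia Planning Office must disclose the memorandum.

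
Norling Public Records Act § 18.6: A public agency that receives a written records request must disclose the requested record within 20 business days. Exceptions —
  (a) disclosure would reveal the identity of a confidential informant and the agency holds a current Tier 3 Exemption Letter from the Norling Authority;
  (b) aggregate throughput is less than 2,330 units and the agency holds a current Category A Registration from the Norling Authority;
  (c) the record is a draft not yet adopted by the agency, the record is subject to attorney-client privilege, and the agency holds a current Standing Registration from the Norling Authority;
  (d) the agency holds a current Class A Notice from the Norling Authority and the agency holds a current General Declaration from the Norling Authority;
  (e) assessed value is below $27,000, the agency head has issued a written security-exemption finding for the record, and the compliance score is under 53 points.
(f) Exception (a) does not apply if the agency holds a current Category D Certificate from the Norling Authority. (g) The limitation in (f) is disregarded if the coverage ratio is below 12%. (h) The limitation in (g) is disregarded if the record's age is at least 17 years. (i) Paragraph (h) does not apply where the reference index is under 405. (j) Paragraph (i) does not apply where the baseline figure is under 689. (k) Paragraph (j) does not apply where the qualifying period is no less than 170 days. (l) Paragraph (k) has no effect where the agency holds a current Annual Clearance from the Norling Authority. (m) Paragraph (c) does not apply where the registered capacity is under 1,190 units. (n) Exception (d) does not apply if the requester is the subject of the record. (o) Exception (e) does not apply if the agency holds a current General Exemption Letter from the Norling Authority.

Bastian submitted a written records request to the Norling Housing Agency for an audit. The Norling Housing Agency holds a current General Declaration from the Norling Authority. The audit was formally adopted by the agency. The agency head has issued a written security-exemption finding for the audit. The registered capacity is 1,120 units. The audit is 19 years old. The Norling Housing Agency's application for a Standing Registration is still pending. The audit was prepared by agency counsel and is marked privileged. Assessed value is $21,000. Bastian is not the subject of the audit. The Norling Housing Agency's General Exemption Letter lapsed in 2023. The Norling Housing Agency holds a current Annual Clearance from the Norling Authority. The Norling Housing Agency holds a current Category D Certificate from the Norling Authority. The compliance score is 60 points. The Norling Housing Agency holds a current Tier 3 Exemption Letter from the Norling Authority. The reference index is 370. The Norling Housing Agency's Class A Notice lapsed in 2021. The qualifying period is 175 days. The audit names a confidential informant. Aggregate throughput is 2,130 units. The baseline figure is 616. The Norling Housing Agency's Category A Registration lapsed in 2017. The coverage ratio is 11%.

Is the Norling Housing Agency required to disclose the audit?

Yes — the Norling Housing Agency must disclose the audit.

Exception (a): the audit names a confidential informant; a current Tier 3 Exemption Letter is held — every condition holds. But: (f) operates against (a): a current Category D Certificate is held. (g) applies (the coverage ratio is 11%, below the 12% limit), but is overridden by (h): (h) applies — the record's age is 19 years, meeting the 17 years threshold. (i) is engaged (the reference index is 370, under the 405 limit), but is set aside by (j): (j) is triggered — the baseline figure is 616, under the 689 limit. (k) would limit (j) — the qualifying period is 175 days, meeting the 170 days threshold — but (l) sets (k) aside: (l) is triggered — a current Annual Clearance is held. (a) is therefore removed.
Exception (b) requires that the agency holds a current Category A Registration from the Norling Authority; but no current Category A Registration is held, so (b) is unavailable.
Exception (c) requires that the record is a draft not yet adopted by the agency; but the audit has been formally adopted, so (c) is unavailable.
Exception (d) does not apply: there is no Class A Notice in force.
Exception (e) requires that the compliance score is under 53 points; but the compliance score is 60 points, not under 53 points, so (e) is unavailable.
No exception applies. The general rule governs.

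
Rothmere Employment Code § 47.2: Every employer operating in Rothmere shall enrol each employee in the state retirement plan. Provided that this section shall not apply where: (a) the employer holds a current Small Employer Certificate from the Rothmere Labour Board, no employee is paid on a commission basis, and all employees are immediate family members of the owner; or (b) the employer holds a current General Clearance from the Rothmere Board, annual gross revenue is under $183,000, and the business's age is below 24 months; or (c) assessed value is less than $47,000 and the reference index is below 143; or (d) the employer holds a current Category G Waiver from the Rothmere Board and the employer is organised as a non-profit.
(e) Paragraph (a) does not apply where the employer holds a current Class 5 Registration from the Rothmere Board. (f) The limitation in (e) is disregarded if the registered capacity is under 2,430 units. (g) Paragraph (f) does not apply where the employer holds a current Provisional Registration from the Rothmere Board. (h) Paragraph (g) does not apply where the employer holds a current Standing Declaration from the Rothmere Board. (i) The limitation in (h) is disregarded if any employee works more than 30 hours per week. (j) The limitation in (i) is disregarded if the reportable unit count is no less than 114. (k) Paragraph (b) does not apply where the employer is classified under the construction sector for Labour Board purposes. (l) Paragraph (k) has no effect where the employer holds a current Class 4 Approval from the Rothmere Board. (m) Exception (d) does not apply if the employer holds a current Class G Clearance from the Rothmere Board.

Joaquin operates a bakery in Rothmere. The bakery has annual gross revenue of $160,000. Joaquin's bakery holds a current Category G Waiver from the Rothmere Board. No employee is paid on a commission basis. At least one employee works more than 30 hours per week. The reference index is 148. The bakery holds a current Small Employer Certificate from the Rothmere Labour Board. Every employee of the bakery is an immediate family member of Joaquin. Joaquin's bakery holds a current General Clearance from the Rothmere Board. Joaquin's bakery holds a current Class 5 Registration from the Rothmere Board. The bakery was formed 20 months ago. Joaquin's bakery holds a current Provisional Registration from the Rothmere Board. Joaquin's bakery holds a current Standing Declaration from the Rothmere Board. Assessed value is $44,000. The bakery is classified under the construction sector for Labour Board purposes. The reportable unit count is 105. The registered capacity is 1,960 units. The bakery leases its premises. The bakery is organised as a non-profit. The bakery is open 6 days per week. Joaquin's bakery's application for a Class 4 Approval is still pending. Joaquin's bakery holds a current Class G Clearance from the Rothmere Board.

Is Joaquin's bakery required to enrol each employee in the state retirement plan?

Yes — Joaquin's bakery must enrol each employee in the state retirement plan.

Exception (a): a current Small Employer Certificate is held; no employee is paid on commission; every employee is an immediate family member — every condition holds. But applying paragraphs (e)–(j): (e) is engaged — a current Class 5 Registration is held. (f) would limit (e) — the registered capacity is 1,960 units, under the 2,430 units limit — but (g) sets (f) aside: (g) operates against (f): a current Provisional Registration is held. (h) applies (a current Standing Declaration is held), but is set aside by (i): (i) operates against (h): at least one employee exceeds 30 hours/week. (j) is not engaged (the reportable unit count is 105, short of 114), so (i) stands. Exception (a) does not apply.
Exception (b) is satisfied on its face — a current General Clearance is held; annual gross revenue is $160,000, under the $183,000 limit; the business's age is 20 months, below the 24 months limit. But: (k) operates against (b): the bakery is classified under the construction sector. (l) does not operate here (the Class 4 Approval is not current), so (k) stands. Exception (b) does not apply.
Exception (c) does not apply: the reference index is 148, not below 143.
Exception (d): a current Category G Waiver is held; the employer is a non-profit — every condition holds. But applying paragraph (m): (m) operates against (d): a current Class G Clearance is held. (d) is therefore removed.
No exception applies. The general rule governs.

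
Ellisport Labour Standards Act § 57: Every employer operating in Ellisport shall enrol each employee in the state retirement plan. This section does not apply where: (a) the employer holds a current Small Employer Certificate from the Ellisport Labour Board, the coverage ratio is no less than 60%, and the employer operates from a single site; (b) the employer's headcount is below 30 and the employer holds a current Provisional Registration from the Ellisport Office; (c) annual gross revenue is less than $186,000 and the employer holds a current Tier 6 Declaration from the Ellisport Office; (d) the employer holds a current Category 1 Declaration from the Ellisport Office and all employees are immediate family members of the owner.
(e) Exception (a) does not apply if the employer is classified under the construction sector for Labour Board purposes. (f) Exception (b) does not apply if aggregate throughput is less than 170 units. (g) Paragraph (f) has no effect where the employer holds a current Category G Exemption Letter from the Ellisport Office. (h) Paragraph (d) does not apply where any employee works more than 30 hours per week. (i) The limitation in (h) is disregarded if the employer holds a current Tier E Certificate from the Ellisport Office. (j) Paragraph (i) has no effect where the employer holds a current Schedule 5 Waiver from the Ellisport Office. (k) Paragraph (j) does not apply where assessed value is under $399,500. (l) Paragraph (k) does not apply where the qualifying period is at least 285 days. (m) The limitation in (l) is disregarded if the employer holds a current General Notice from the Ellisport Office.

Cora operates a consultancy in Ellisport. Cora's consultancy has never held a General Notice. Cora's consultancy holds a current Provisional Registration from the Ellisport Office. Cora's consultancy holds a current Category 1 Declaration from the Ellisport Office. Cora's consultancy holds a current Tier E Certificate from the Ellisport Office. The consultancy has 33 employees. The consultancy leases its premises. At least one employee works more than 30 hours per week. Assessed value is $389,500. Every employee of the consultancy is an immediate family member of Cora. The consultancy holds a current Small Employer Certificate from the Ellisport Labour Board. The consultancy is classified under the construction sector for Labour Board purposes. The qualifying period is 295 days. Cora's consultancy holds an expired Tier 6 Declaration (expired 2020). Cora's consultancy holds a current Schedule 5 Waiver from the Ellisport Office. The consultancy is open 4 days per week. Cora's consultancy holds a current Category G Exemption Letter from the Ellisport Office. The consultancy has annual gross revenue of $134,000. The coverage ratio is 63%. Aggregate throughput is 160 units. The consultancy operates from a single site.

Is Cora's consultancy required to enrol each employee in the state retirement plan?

Yes — Cora's consultancy must enrol each employee in the state retirement plan.

Exception (a)'s conditions are all satisfied: a current Small Employer Certificate is held; the coverage ratio is 63%, meeting the 60% threshold; the employer operates from a single site. But applying paragraph (e): (e) operates — the consultancy is classified under the construction sector. (a) is therefore removed.
Exception (b) does not apply: the employer's headcount is 33, not below 30.
Exception (c) fails — no current Tier 6 Declaration is held.
Exception (d)'s conditions are all satisfied: a current Category 1 Declaration is held; every employee is an immediate family member. However, paragraphs (h)–(m) must be considered: (h) operates against (d): at least one employee exceeds 30 hours/week. (i) would limit (h) — a current Tier E Certificate is held — but (j) sets (i) aside: (j) operates against (i): a current Schedule 5 Waiver is held. (k) is triggered (assessed value is $389,500, under the $399,500 limit), but is itself disapplied by (l): (l) operates against (k): the qualifying period is 295 days, meeting the 285 days threshold. (m) is not triggered (the General Notice is not current), so (l) stands. So (d) is unavailable.
No exception displaces § 57.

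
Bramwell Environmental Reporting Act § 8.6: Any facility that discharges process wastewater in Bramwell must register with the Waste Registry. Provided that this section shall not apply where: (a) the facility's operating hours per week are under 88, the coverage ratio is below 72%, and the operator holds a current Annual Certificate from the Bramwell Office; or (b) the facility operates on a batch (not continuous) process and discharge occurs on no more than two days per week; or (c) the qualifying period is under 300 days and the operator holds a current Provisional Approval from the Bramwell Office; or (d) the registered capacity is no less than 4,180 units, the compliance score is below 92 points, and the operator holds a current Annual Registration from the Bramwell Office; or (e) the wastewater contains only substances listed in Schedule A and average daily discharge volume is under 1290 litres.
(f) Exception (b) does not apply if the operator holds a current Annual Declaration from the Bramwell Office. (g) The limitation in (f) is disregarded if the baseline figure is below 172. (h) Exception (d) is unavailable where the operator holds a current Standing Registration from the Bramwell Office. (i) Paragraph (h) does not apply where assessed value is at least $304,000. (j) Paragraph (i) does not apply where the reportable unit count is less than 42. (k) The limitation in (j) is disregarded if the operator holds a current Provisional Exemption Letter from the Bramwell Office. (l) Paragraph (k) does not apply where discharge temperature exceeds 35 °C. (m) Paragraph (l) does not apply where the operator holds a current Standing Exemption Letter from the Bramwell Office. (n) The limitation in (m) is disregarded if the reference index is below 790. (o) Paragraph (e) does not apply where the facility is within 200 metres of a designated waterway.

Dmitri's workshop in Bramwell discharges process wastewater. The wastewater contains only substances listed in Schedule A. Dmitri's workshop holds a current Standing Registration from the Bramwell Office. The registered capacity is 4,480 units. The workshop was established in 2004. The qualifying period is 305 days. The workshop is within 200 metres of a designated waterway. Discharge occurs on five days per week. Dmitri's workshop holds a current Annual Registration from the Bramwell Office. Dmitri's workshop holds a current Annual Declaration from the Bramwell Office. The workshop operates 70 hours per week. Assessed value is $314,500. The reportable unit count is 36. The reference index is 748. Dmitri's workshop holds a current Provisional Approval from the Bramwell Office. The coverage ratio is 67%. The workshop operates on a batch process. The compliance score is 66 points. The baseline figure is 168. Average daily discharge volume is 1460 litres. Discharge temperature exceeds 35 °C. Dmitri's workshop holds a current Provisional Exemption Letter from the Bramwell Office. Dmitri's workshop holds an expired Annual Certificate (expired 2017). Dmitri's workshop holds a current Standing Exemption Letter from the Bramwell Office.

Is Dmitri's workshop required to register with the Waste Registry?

Yes — Dmitri's workshop must register with the Waste Registry.

Exception (a) does not apply: the Annual Certificate is not current.
Exception (b) does not apply: discharge occurs on five days per week.
Exception (c) requires that the qualifying period is under 300 days; but the qualifying period is 305 days, not under 300 days, so (c) is unavailable.
All of (d)'s requirements are met (the registered capacity is 4,480 units, meeting the 4,180 units threshold; the compliance score is 66 points, below the 92 points limit; a current Annual Registration is held). Turning to paragraphs (h)–(n): (h) operates against (d): a current Standing Registration is held. (i) is engaged (assessed value is $314,500, meeting the $304,000 threshold), but is set aside by (j): (j) operates — the reportable unit count is 36, less than the 42 limit. (k) would limit (j) — a current Provisional Exemption Letter is held — but (l) sets (k) aside: (l) operates against (k): discharge temperature exceeds 35 °C. (m) would limit (l) — a current Standing Exemption Letter is held — but (n) sets (m) aside: (n) operates against (m): the reference index is 748, below the 790 limit. (d) is therefore removed.
Exception (e) requires that average daily discharge volume is under 1290 litres; but average daily discharge volume is 1460 litres, not under 1290 litres, so (e) is unavailable.
No exception applies. The general rule governs.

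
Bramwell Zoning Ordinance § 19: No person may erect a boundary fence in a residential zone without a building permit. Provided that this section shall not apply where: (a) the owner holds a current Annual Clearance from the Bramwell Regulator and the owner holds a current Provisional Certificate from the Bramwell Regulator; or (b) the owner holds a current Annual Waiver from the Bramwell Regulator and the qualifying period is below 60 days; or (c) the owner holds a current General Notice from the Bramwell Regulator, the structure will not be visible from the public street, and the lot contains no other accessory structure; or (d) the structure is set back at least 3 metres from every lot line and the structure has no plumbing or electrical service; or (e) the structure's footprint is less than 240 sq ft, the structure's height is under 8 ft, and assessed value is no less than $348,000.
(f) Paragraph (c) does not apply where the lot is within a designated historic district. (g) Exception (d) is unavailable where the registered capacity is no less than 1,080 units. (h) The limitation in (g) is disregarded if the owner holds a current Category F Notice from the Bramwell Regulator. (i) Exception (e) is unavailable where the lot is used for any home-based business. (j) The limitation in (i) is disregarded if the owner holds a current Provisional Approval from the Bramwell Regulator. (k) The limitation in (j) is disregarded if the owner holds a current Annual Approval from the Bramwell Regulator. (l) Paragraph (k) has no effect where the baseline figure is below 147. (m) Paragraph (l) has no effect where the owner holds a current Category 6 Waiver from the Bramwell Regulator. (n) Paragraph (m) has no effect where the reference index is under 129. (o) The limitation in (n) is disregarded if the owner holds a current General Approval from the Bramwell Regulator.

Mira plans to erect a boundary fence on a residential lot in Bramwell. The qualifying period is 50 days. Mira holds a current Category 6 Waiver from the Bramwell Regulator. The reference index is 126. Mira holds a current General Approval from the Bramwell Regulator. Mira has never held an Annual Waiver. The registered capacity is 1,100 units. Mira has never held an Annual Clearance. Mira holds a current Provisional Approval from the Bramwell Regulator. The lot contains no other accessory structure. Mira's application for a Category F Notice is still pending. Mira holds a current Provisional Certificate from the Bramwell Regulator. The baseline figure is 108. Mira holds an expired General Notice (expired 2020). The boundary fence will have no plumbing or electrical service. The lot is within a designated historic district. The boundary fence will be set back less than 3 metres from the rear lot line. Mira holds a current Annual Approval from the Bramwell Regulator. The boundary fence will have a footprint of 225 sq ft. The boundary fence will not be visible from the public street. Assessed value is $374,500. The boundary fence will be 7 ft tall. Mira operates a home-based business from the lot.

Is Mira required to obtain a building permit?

Exception (a) requires that the owner holds a current Annual Clearance from the Bramwell Regulator; but no current Annual Clearance is held, so (a) is unavailable.
Exception (b) requires that the owner holds a current Annual Waiver from the Bramwell Regulator; but there is no Annual Waiver in force, so (b) is unavailable.
Exception (c) fails — the General Notice is not current.
Exception (d) does not apply: the rear setback is under 3 m.
Exception (e) is satisfied on its face — the structure's footprint is 225 sq ft, less than the 240 sq ft limit; the structure's height is 7 ft, under the 8 ft limit; assessed value is $374,500, meeting the $348,000 threshold. But applying paragraphs (i)–(o): (i) operates against (e): a home-based business operates on the lot. (j) operates (a current Provisional Approval is held), but is itself disapplied by (k): (k) operates against (j): a current Annual Approval is held. (l) applies (the baseline figure is 108, below the 147 limit), but is set aside by (m): (m) is engaged — a current Category 6 Waiver is held. (n) is triggered (the reference index is 126, under the 129 limit), but is itself disapplied by (o): (o) is engaged — a current General Approval is held. So (e) is unavailable.
No exception applies. The general rule governs.

Yes — Mira must obtain a building permit.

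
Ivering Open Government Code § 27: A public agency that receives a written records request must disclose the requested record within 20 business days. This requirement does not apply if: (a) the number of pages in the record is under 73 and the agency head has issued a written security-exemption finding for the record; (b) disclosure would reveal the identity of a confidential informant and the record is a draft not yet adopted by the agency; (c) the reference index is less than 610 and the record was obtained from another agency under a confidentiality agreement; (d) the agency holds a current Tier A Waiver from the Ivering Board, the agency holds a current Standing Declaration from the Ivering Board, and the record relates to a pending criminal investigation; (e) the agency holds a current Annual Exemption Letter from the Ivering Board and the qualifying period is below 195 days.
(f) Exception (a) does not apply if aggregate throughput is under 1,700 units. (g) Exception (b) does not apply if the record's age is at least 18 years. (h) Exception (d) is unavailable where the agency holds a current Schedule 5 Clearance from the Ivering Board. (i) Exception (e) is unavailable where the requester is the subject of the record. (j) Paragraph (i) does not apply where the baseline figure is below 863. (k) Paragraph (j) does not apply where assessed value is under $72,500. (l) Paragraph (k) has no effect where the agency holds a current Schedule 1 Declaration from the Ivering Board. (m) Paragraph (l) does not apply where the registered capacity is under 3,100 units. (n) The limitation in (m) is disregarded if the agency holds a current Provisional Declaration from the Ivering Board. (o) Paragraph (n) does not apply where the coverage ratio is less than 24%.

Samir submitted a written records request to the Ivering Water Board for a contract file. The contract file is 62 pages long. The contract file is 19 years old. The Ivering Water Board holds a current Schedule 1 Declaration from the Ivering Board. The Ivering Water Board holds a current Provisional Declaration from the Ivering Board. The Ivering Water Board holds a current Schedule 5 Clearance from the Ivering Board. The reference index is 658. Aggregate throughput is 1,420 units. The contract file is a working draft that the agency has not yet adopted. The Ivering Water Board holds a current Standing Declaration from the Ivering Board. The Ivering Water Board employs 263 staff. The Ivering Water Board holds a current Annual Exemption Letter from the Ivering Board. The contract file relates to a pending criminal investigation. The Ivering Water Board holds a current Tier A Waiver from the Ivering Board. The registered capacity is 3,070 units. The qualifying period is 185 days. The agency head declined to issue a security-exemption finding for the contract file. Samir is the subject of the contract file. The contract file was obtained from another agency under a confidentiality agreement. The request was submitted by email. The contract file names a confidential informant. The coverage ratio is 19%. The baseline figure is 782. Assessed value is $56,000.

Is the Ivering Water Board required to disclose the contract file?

Exception (a) requires that the agency head has issued a written security-exemption finding for the record; but the agency head declined to issue a security-exemption finding, so (a) is unavailable.
All of (b)'s requirements are met (the contract file names a confidential informant; the contract file is an unadopted draft). However, paragraph (g) must be considered: (g) operates against (b): the record's age is 19 years, meeting the 18 years threshold. Exception (b) does not apply.
Exception (c) fails — the reference index is 658, not less than 610.
All of (d)'s requirements are met (a current Tier A Waiver is held; a current Standing Declaration is held; the contract file relates to a pending investigation). But: (h) operates — a current Schedule 5 Clearance is held. (d) is therefore removed.
Exception (e): a current Annual Exemption Letter is held; the qualifying period is 185 days, below the 195 days limit — every condition holds. However, paragraphs (i)–(o) must be considered: (i) operates against (e): Samir is the subject of the contract file. (j) is engaged (the baseline figure is 782, below the 863 limit), but is overridden by (k): (k) is triggered — assessed value is $56,000, under the $72,500 limit. (l) operates (a current Schedule 1 Declaration is held), but is overridden by (m): (m) is engaged — the registered capacity is 3,070 units, under the 3,100 units limit. (n) is engaged (a current Provisional Declaration is held), but is displaced by (o): (o) operates against (n): the coverage ratio is 19%, less than the 24% limit. (e) is therefore removed.
Every exception is unavailable, so the rule governs.

Yes — the Ivering Water Board must disclose the contract file.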